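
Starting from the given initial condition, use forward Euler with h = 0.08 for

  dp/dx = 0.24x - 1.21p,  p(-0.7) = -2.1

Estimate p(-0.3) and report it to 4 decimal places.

Euler: p_{n+1} = p_n + h·f(x_n, p_n).
x=-0.700000, p=-2.100000: f=2.373000 → p ← -2.100000 + 0.08·2.373000 = -1.910160
x=-0.620000, p=-1.910160: f=2.162494 → p ← -1.910160 + 0.08·2.162494 = -1.737161
x=-0.540000, p=-1.737161: f=1.972364 → p ← -1.737161 + 0.08·1.972364 = -1.579371
x=-0.460000, p=-1.579371: f=1.800639 → p ← -1.579371 + 0.08·1.800639 = -1.435320
x=-0.380000, p=-1.435320: f=1.645537 → p ← -1.435320 + 0.08·1.645537 = -1.303677
p(-0.3) ≈ -1.3037

-1.3037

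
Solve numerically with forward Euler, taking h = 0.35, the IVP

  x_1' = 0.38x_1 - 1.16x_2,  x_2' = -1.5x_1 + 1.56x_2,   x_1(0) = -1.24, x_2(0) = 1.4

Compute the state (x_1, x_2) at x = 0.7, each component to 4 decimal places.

-3.3788, 5.3886

Euler on (x_1,x_2): x_1_{n+1} = x_1_n + h·x_1', x_2_{n+1} = x_2_n + h·x_2'.
0.000000: (-1.240000, 1.400000); f=(-2.095200, 4.044000) → (-1.973320, 2.815400)
0.350000: (-1.973320, 2.815400); f=(-4.015726, 7.352004) → (-3.378824, 5.388601)
(x_1(0.7), x_2(0.7)) ≈ (-3.3788, 5.3886)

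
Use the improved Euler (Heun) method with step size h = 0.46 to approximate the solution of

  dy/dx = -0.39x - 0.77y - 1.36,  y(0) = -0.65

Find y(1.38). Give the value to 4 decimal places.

-1.6443

Heun: k1 = f(x_n, y_n); k2 = f(x_n + h, y_n + h·k1); y_{n+1} = y_n + (h/2)·(k1 + k2).
x=0.000000, y=-0.650000:
  k1 = f(0.000000, -0.650000) = -0.859500
  k2 = f(0.460000, -1.045370) = -0.734465
  y ← -0.650000 + (0.46/2)·(-0.859500 + (-0.734465)) = -1.016612
x=0.460000, y=-1.016612:
  k1 = f(0.460000, -1.016612) = -0.756609
  k2 = f(0.920000, -1.364652) = -0.668018
  y ← -1.016612 + (0.46/2)·(-0.756609 + (-0.668018)) = -1.344276
x=0.920000, y=-1.344276:
  k1 = f(0.920000, -1.344276) = -0.683707
  k2 = f(1.380000, -1.658782) = -0.620938
  y ← -1.344276 + (0.46/2)·(-0.683707 + (-0.620938)) = -1.644345
y(1.38) ≈ -1.6443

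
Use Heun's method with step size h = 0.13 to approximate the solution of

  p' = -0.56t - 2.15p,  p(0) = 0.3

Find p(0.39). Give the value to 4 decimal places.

0.0979

Heun: k1 = f(t_n, p_n); k2 = f(t_n + h, p_n + h·k1); p_{n+1} = p_n + (h/2)·(k1 + k2).
t=0.000000, p=0.300000:
  k1 = f(0.000000, 0.300000) = -0.645000
  k2 = f(0.130000, 0.216150) = -0.537523
  p ← 0.300000 + (0.13/2)·(-0.645000 + (-0.537523)) = 0.223136
t=0.130000, p=0.223136:
  k1 = f(0.130000, 0.223136) = -0.552542
  k2 = f(0.260000, 0.151306) = -0.470907
  p ← 0.223136 + (0.13/2)·(-0.552542 + (-0.470907)) = 0.156612
t=0.260000, p=0.156612:
  k1 = f(0.260000, 0.156612) = -0.482315
  k2 = f(0.390000, 0.093911) = -0.420308
  p ← 0.156612 + (0.13/2)·(-0.482315 + (-0.420308)) = 0.097941
p(0.39) ≈ 0.0979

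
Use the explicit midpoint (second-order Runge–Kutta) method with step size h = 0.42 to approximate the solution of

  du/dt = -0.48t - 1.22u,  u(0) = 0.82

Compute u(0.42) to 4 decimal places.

Midpoint: k1 = f(t_n, u_n); k2 = f(t_n + h/2, u_n + (h/2)·k1); u_{n+1} = u_n + h·k2.
t=0.000000, u=0.820000:
  k1 = f(0.000000, 0.820000) = -1.000400
  k2 = f(0.210000, 0.609916) = -0.844898
  u ← 0.820000 + 0.42·(-0.844898) = 0.465143
u(0.42) ≈ 0.4651

0.4651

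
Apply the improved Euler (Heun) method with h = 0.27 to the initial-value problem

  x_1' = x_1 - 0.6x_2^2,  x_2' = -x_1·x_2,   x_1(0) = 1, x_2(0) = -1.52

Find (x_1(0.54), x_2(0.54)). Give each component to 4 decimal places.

Heun on (x_1,x_2): k1 = f(t_n, state_n); k2 = f(t_n + h, state_n + h·k1); state_{n+1} = state_n + (h/2)·(k1 + k2).
0.000000: (1.000000, -1.520000)
  k1 = (-0.386240, 1.520000)
  predictor → (0.895715, -1.109600)
  k2 = (0.156988, 0.993886)
  → (0.969051, -1.180625)
0.270000: (0.969051, -1.180625)
  k1 = (0.132725, 1.144086)
  predictor → (1.004887, -0.871722)
  k2 = (0.548947, 0.875982)
  → (1.061077, -0.907916)
(x_1(0.54), x_2(0.54)) ≈ (1.0611, -0.9079)

1.0611, -0.9079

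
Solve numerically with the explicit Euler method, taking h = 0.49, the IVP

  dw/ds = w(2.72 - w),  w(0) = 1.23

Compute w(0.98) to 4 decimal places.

2.7453

Euler: w_{n+1} = w_n + h·f(s_n, w_n).
s=0.000000, w=1.230000: f=1.832700 → w ← 1.230000 + 0.49·1.832700 = 2.128023
s=0.490000, w=2.128023: f=1.259741 → w ← 2.128023 + 0.49·1.259741 = 2.745296
w(0.98) ≈ 2.7453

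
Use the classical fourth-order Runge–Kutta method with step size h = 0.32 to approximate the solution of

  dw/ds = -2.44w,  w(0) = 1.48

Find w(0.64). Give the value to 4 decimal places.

0.3134

RK4: k1 = f(s_n, w_n); k2 = f(s_n + h/2, w_n + (h/2)·k1); k3 = f(s_n + h/2, w_n + (h/2)·k2); k4 = f(s_n + h, w_n + h·k3); w_{n+1} = w_n + (h/6)·(k1 + 2k2 + 2k3 + k4).
s=0.000000, w=1.480000:
  k1 = f(0.000000, 1.480000) = -3.611200
  k2 = f(0.160000, 0.902208) = -2.201388
  k3 = f(0.160000, 1.127778) = -2.751778
  k4 = f(0.320000, 0.599431) = -1.462611
  w ← 1.480000 + (0.32/6)·(k1 + 2k2 + 2k3 + k4) = 0.681059
s=0.320000, w=0.681059:
  k1 = f(0.320000, 0.681059) = -1.661784
  k2 = f(0.480000, 0.415174) = -1.013024
  k3 = f(0.480000, 0.518975) = -1.266300
  k4 = f(0.640000, 0.275843) = -0.673057
  w ← 0.681059 + (0.32/6)·(k1 + 2k2 + 2k3 + k4) = 0.313406
w(0.64) ≈ 0.3134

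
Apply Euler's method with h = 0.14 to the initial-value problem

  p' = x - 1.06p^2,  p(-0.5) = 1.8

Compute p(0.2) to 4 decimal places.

Euler: p_{n+1} = p_n + h·f(x_n, p_n).
x=-0.500000, p=1.800000: f=-3.934400 → p ← 1.800000 + 0.14·(-3.934400) = 1.249184
x=-0.360000, p=1.249184: f=-2.014088 → p ← 1.249184 + 0.14·(-2.014088) = 0.967212
x=-0.220000, p=0.967212: f=-1.211628 → p ← 0.967212 + 0.14·(-1.211628) = 0.797584
x=-0.080000, p=0.797584: f=-0.754308 → p ← 0.797584 + 0.14·(-0.754308) = 0.691981
x=0.060000, p=0.691981: f=-0.447567 → p ← 0.691981 + 0.14·(-0.447567) = 0.629321
p(0.2) ≈ 0.6293

0.6293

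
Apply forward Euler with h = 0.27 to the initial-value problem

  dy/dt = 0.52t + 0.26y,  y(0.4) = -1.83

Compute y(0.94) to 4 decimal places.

-1.9418

Euler: y_{n+1} = y_n + h·f(t_n, y_n).
t=0.400000, y=-1.830000: f=-0.267800 → y ← -1.830000 + 0.27·(-0.267800) = -1.902306
t=0.670000, y=-1.902306: f=-0.146200 → y ← -1.902306 + 0.27·(-0.146200) = -1.941780
y(0.94) ≈ -1.9418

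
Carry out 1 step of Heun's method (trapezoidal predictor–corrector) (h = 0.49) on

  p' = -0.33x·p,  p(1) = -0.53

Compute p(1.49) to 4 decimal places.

Heun: k1 = f(x_n, p_n); k2 = f(x_n + h, p_n + h·k1); p_{n+1} = p_n + (h/2)·(k1 + k2).
x=1.000000, p=-0.530000:
  k1 = f(1.000000, -0.530000) = 0.174900
  k2 = f(1.490000, -0.444299) = 0.218462
  p ← -0.530000 + (0.49/2)·(0.174900 + 0.218462) = -0.433626
p(1.49) ≈ -0.4336

-0.4336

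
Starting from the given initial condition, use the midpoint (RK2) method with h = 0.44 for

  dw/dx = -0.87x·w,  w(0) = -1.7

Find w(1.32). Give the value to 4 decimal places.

Midpoint: k1 = f(x_n, w_n); k2 = f(x_n + h/2, w_n + (h/2)·k1); w_{n+1} = w_n + h·k2.
x=0.000000, w=-1.700000:
  k1 = f(0.000000, -1.700000) = 0.000000
  k2 = f(0.220000, -1.700000) = 0.325380
  w ← -1.700000 + 0.44·0.325380 = -1.556833
x=0.440000, w=-1.556833:
  k1 = f(0.440000, -1.556833) = 0.595956
  k2 = f(0.660000, -1.425723) = 0.818650
  w ← -1.556833 + 0.44·0.818650 = -1.196627
x=0.880000, w=-1.196627:
  k1 = f(0.880000, -1.196627) = 0.916138
  k2 = f(1.100000, -0.995077) = 0.952288
  w ← -1.196627 + 0.44·0.952288 = -0.777620
w(1.32) ≈ -0.7776

-0.7776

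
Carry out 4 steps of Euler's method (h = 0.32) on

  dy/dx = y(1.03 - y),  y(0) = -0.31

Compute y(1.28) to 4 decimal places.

-1.6543

Euler: y_{n+1} = y_n + h·f(x_n, y_n).
x=0.000000, y=-0.310000: f=-0.415400 → y ← -0.310000 + 0.32·(-0.415400) = -0.442928
x=0.320000, y=-0.442928: f=-0.652401 → y ← -0.442928 + 0.32·(-0.652401) = -0.651696
x=0.640000, y=-0.651696: f=-1.095955 → y ← -0.651696 + 0.32·(-1.095955) = -1.002402
x=0.960000, y=-1.002402: f=-2.037284 → y ← -1.002402 + 0.32·(-2.037284) = -1.654333
y(1.28) ≈ -1.6543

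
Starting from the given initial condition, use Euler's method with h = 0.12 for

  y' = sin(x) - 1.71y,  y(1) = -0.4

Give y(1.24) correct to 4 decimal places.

Euler: y_{n+1} = y_n + h·f(x_n, y_n).
x=1.000000, y=-0.400000: f=1.525471 → y ← -0.400000 + 0.12·1.525471 = -0.216943
x=1.120000, y=-0.216943: f=1.271074 → y ← -0.216943 + 0.12·1.271074 = -0.064415
y(1.24) ≈ -0.0644

-0.0644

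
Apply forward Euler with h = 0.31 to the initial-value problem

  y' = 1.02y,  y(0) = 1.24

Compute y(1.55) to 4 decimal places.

Euler: y_{n+1} = y_n + h·f(t_n, y_n).
t=0.000000, y=1.240000: f=1.264800 → y ← 1.240000 + 0.31·1.264800 = 1.632088
t=0.310000, y=1.632088: f=1.664730 → y ← 1.632088 + 0.31·1.664730 = 2.148154
t=0.620000, y=2.148154: f=2.191117 → y ← 2.148154 + 0.31·2.191117 = 2.827401
t=0.930000, y=2.827401: f=2.883949 → y ← 2.827401 + 0.31·2.883949 = 3.721425
t=1.240000, y=3.721425: f=3.795853 → y ← 3.721425 + 0.31·3.795853 = 4.898139
y(1.55) ≈ 4.8981

4.8981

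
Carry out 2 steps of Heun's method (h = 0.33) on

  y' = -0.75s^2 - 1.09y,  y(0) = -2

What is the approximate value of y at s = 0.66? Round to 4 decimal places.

Heun: k1 = f(s_n, y_n); k2 = f(s_n + h, y_n + h·k1); y_{n+1} = y_n + (h/2)·(k1 + k2).
s=0.000000, y=-2.000000:
  k1 = f(0.000000, -2.000000) = 2.180000
  k2 = f(0.330000, -1.280600) = 1.314179
  y ← -2.000000 + (0.33/2)·(2.180000 + 1.314179) = -1.423460
s=0.330000, y=-1.423460:
  k1 = f(0.330000, -1.423460) = 1.469897
  k2 = f(0.660000, -0.938394) = 0.696150
  y ← -1.423460 + (0.33/2)·(1.469897 + 0.696150) = -1.066063
y(0.66) ≈ -1.0661

-1.0661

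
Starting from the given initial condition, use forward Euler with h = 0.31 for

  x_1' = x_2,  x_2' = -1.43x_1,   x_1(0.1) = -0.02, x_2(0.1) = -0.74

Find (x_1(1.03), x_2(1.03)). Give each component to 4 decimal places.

Euler on (x_1,x_2): x_1_{n+1} = x_1_n + h·x_1', x_2_{n+1} = x_2_n + h·x_2'.
0.100000: (-0.020000, -0.740000); f=(-0.740000, 0.028600) → (-0.249400, -0.731134)
0.410000: (-0.249400, -0.731134); f=(-0.731134, 0.356642) → (-0.476052, -0.620575)
0.720000: (-0.476052, -0.620575); f=(-0.620575, 0.680754) → (-0.668430, -0.409541)
(x_1(1.03), x_2(1.03)) ≈ (-0.6684, -0.4095)

-0.6684, -0.4095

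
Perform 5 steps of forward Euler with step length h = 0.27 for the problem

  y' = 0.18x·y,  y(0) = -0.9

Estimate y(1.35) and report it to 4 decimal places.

Euler: y_{n+1} = y_n + h·f(x_n, y_n).
x=0.000000, y=-0.900000: f=0.000000 → y ← -0.900000 + 0.27·0.000000 = -0.900000
x=0.270000, y=-0.900000: f=-0.043740 → y ← -0.900000 + 0.27·(-0.043740) = -0.911810
x=0.540000, y=-0.911810: f=-0.088628 → y ← -0.911810 + 0.27·(-0.088628) = -0.935739
x=0.810000, y=-0.935739: f=-0.136431 → y ← -0.935739 + 0.27·(-0.136431) = -0.972576
x=1.080000, y=-0.972576: f=-0.189069 → y ← -0.972576 + 0.27·(-0.189069) = -1.023624
y(1.35) ≈ -1.0236

-1.0236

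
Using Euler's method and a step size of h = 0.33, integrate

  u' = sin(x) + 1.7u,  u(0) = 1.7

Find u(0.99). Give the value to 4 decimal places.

6.8356

Euler: u_{n+1} = u_n + h·f(x_n, u_n).
x=0.000000, u=1.700000: f=2.890000 → u ← 1.700000 + 0.33·2.890000 = 2.653700
x=0.330000, u=2.653700: f=4.835333 → u ← 2.653700 + 0.33·4.835333 = 4.249360
x=0.660000, u=4.249360: f=7.837029 → u ← 4.249360 + 0.33·7.837029 = 6.835579
u(0.99) ≈ 6.8356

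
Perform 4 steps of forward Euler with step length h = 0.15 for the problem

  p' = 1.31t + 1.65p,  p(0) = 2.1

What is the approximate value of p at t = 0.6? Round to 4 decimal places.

5.2939

Euler: p_{n+1} = p_n + h·f(t_n, p_n).
t=0.000000, p=2.100000: f=3.465000 → p ← 2.100000 + 0.15·3.465000 = 2.619750
t=0.150000, p=2.619750: f=4.519087 → p ← 2.619750 + 0.15·4.519087 = 3.297613
t=0.300000, p=3.297613: f=5.834062 → p ← 3.297613 + 0.15·5.834062 = 4.172722
t=0.450000, p=4.172722: f=7.474492 → p ← 4.172722 + 0.15·7.474492 = 5.293896
p(0.6) ≈ 5.2939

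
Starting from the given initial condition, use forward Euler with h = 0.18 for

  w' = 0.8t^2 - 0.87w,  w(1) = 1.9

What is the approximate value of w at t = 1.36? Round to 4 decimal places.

Euler: w_{n+1} = w_n + h·f(t_n, w_n).
t=1.000000, w=1.900000: f=-0.853000 → w ← 1.900000 + 0.18·(-0.853000) = 1.746460
t=1.180000, w=1.746460: f=-0.405500 → w ← 1.746460 + 0.18·(-0.405500) = 1.673470
w(1.36) ≈ 1.6735

1.6735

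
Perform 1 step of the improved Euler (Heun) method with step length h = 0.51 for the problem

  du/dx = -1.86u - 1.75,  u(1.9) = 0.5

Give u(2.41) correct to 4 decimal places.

-0.2185

Heun: k1 = f(x_n, u_n); k2 = f(x_n + h, u_n + h·k1); u_{n+1} = u_n + (h/2)·(k1 + k2).
x=1.900000, u=0.500000:
  k1 = f(1.900000, 0.500000) = -2.680000
  k2 = f(2.410000, -0.866800) = -0.137752
  u ← 0.500000 + (0.51/2)·(-2.680000 + (-0.137752)) = -0.218527
u(2.41) ≈ -0.2185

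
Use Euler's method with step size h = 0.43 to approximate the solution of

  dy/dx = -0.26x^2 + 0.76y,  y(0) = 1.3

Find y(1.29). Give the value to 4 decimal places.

2.9263

Euler: y_{n+1} = y_n + h·f(x_n, y_n).
x=0.000000, y=1.300000: f=0.988000 → y ← 1.300000 + 0.43·0.988000 = 1.724840
x=0.430000, y=1.724840: f=1.262804 → y ← 1.724840 + 0.43·1.262804 = 2.267846
x=0.860000, y=2.267846: f=1.531267 → y ← 2.267846 + 0.43·1.531267 = 2.926291
y(1.29) ≈ 2.9263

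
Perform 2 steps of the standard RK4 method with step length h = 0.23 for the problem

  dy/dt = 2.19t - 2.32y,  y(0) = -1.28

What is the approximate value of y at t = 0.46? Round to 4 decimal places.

RK4: k1 = f(t_n, y_n); k2 = f(t_n + h/2, y_n + (h/2)·k1); k3 = f(t_n + h/2, y_n + (h/2)·k2); k4 = f(t_n + h, y_n + h·k3); y_{n+1} = y_n + (h/6)·(k1 + 2k2 + 2k3 + k4).
t=0.000000, y=-1.280000:
  k1 = f(0.000000, -1.280000) = 2.969600
  k2 = f(0.115000, -0.938496) = 2.429161
  k3 = f(0.115000, -1.000647) = 2.573350
  k4 = f(0.230000, -0.688130) = 2.100160
  y ← -1.280000 + (0.23/6)·(k1 + 2k2 + 2k3 + k4) = -0.702133
t=0.230000, y=-0.702133:
  k1 = f(0.230000, -0.702133) = 2.132649
  k2 = f(0.345000, -0.456879) = 1.815509
  k3 = f(0.345000, -0.493350) = 1.900122
  k4 = f(0.460000, -0.265105) = 1.622444
  y ← -0.702133 + (0.23/6)·(k1 + 2k2 + 2k3 + k4) = -0.273323
y(0.46) ≈ -0.2733

-0.2733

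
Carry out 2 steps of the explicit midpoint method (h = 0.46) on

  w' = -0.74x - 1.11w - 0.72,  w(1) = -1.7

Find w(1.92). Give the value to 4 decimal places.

-1.7065

Midpoint: k1 = f(x_n, w_n); k2 = f(x_n + h/2, w_n + (h/2)·k1); w_{n+1} = w_n + h·k2.
x=1.000000, w=-1.700000:
  k1 = f(1.000000, -1.700000) = 0.427000
  k2 = f(1.230000, -1.601790) = 0.147787
  w ← -1.700000 + 0.46·0.147787 = -1.632018
x=1.460000, w=-1.632018:
  k1 = f(1.460000, -1.632018) = 0.011140
  k2 = f(1.690000, -1.629456) = -0.161904
  w ← -1.632018 + 0.46·(-0.161904) = -1.706494
w(1.92) ≈ -1.7065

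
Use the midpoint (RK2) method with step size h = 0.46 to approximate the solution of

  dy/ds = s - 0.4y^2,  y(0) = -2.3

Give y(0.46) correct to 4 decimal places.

Midpoint: k1 = f(s_n, y_n); k2 = f(s_n + h/2, y_n + (h/2)·k1); y_{n+1} = y_n + h·k2.
s=0.000000, y=-2.300000:
  k1 = f(0.000000, -2.300000) = -2.116000
  k2 = f(0.230000, -2.786680) = -2.876234
  y ← -2.300000 + 0.46·(-2.876234) = -3.623068
y(0.46) ≈ -3.6231

-3.6231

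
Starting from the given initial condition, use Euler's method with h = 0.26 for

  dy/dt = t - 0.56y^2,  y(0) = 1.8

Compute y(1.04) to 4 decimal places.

1.1166

Euler: y_{n+1} = y_n + h·f(t_n, y_n).
t=0.000000, y=1.800000: f=-1.814400 → y ← 1.800000 + 0.26·(-1.814400) = 1.328256
t=0.260000, y=1.328256: f=-0.727988 → y ← 1.328256 + 0.26·(-0.727988) = 1.138979
t=0.520000, y=1.138979: f=-0.206473 → y ← 1.138979 + 0.26·(-0.206473) = 1.085296
t=0.780000, y=1.085296: f=0.120394 → y ← 1.085296 + 0.26·0.120394 = 1.116599
y(1.04) ≈ 1.1166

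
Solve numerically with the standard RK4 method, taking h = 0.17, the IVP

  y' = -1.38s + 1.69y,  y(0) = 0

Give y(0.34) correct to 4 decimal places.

RK4: k1 = f(s_n, y_n); k2 = f(s_n + h/2, y_n + (h/2)·k1); k3 = f(s_n + h/2, y_n + (h/2)·k2); k4 = f(s_n + h, y_n + h·k3); y_{n+1} = y_n + (h/6)·(k1 + 2k2 + 2k3 + k4).
s=0.000000, y=0.000000:
  k1 = f(0.000000, 0.000000) = 0.000000
  k2 = f(0.085000, 0.000000) = -0.117300
  k3 = f(0.085000, -0.009971) = -0.134150
  k4 = f(0.170000, -0.022806) = -0.273141
  y ← 0.000000 + (0.17/6)·(k1 + 2k2 + 2k3 + k4) = -0.021988
s=0.170000, y=-0.021988:
  k1 = f(0.170000, -0.021988) = -0.271759
  k2 = f(0.255000, -0.045087) = -0.428098
  k3 = f(0.255000, -0.058376) = -0.450556
  k4 = f(0.340000, -0.098582) = -0.635804
  y ← -0.021988 + (0.17/6)·(k1 + 2k2 + 2k3 + k4) = -0.097493
y(0.34) ≈ -0.0975

-0.0975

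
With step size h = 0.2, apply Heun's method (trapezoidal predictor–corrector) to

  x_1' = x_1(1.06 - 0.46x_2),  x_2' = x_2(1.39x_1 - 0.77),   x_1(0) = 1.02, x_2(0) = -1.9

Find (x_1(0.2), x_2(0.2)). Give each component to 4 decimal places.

Heun on (x_1,x_2): k1 = f(x_n, state_n); k2 = f(x_n + h, state_n + h·k1); state_{n+1} = state_n + (h/2)·(k1 + k2).
0.000000: (1.020000, -1.900000)
  k1 = (1.972680, -1.230820)
  predictor → (1.414536, -2.146164)
  k2 = (2.895888, -2.567252)
  → (1.506857, -2.279807)
(x_1(0.2), x_2(0.2)) ≈ (1.5069, -2.2798)

1.5069, -2.2798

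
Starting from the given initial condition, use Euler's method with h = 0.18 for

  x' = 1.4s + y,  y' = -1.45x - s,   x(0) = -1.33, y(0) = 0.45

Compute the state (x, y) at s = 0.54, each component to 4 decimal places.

-0.7731, 1.3026

Euler on (x,y): x_{n+1} = x_n + h·x', y_{n+1} = y_n + h·y'.
0.000000: (-1.330000, 0.450000); f=(0.450000, 1.928500) → (-1.249000, 0.797130)
0.180000: (-1.249000, 0.797130); f=(1.049130, 1.631050) → (-1.060157, 1.090719)
0.360000: (-1.060157, 1.090719); f=(1.594719, 1.177227) → (-0.773107, 1.302620)
(x(0.54), y(0.54)) ≈ (-0.7731, 1.3026)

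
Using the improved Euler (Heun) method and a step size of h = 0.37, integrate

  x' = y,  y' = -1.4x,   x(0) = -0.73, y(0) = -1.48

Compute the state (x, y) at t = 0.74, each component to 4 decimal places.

Heun on (x,y): k1 = f(t_n, state_n); k2 = f(t_n + h, state_n + h·k1); state_{n+1} = state_n + (h/2)·(k1 + k2).
0.000000: (-0.730000, -1.480000)
  k1 = (-1.480000, 1.022000)
  predictor → (-1.277600, -1.101860)
  k2 = (-1.101860, 1.788640)
  → (-1.207644, -0.960032)
0.370000: (-1.207644, -0.960032)
  k1 = (-0.960032, 1.690702)
  predictor → (-1.562856, -0.334472)
  k2 = (-0.334472, 2.187998)
  → (-1.447127, -0.242472)
(x(0.74), y(0.74)) ≈ (-1.4471, -0.2425)

-1.4471, -0.2425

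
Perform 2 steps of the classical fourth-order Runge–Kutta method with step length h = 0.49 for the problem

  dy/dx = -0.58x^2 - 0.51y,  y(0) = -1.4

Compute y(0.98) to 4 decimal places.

RK4: k1 = f(x_n, y_n); k2 = f(x_n + h/2, y_n + (h/2)·k1); k3 = f(x_n + h/2, y_n + (h/2)·k2); k4 = f(x_n + h, y_n + h·k3); y_{n+1} = y_n + (h/6)·(k1 + 2k2 + 2k3 + k4).
x=0.000000, y=-1.400000:
  k1 = f(0.000000, -1.400000) = 0.714000
  k2 = f(0.245000, -1.225070) = 0.589971
  k3 = f(0.245000, -1.255457) = 0.605469
  k4 = f(0.490000, -1.103320) = 0.423435
  y ← -1.400000 + (0.49/6)·(k1 + 2k2 + 2k3 + k4) = -1.111854
x=0.490000, y=-1.111854:
  k1 = f(0.490000, -1.111854) = 0.427788
  k2 = f(0.735000, -1.007046) = 0.200263
  k3 = f(0.735000, -1.062790) = 0.228692
  k4 = f(0.980000, -0.999795) = -0.047137
  y ← -1.111854 + (0.49/6)·(k1 + 2k2 + 2k3 + k4) = -1.010705
y(0.98) ≈ -1.0107

-1.0107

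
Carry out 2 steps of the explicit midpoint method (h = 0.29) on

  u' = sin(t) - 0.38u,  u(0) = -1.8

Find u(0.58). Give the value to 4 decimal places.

Midpoint: k1 = f(t_n, u_n); k2 = f(t_n + h/2, u_n + (h/2)·k1); u_{n+1} = u_n + h·k2.
t=0.000000, u=-1.800000:
  k1 = f(0.000000, -1.800000) = 0.684000
  k2 = f(0.145000, -1.700820) = 0.790804
  u ← -1.800000 + 0.29·0.790804 = -1.570667
t=0.290000, u=-1.570667:
  k1 = f(0.290000, -1.570667) = 0.882806
  k2 = f(0.435000, -1.442660) = 0.969621
  u ← -1.570667 + 0.29·0.969621 = -1.289477
u(0.58) ≈ -1.2895

-1.2895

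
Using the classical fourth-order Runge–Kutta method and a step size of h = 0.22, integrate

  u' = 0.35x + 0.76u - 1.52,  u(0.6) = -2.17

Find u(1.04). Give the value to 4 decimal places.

RK4: k1 = f(x_n, u_n); k2 = f(x_n + h/2, u_n + (h/2)·k1); k3 = f(x_n + h/2, u_n + (h/2)·k2); k4 = f(x_n + h, u_n + h·k3); u_{n+1} = u_n + (h/6)·(k1 + 2k2 + 2k3 + k4).
x=0.600000, u=-2.170000:
  k1 = f(0.600000, -2.170000) = -2.959200
  k2 = f(0.710000, -2.495512) = -3.168089
  k3 = f(0.710000, -2.518490) = -3.185552
  k4 = f(0.820000, -2.870821) = -3.414824
  u ← -2.170000 + (0.22/6)·(k1 + 2k2 + 2k3 + k4) = -2.869648
x=0.820000, u=-2.869648:
  k1 = f(0.820000, -2.869648) = -3.413932
  k2 = f(0.930000, -3.245180) = -3.660837
  k3 = f(0.930000, -3.272340) = -3.681478
  k4 = f(1.040000, -3.679573) = -3.952476
  u ← -2.869648 + (0.22/6)·(k1 + 2k2 + 2k3 + k4) = -3.678186
u(1.04) ≈ -3.6782

-3.6782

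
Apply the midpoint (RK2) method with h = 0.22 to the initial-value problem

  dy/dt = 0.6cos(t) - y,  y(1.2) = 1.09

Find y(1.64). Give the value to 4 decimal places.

0.7313

Midpoint: k1 = f(t_n, y_n); k2 = f(t_n + h/2, y_n + (h/2)·k1); y_{n+1} = y_n + h·k2.
t=1.200000, y=1.090000:
  k1 = f(1.200000, 1.090000) = -0.872585
  k2 = f(1.310000, 0.994016) = -0.839306
  y ← 1.090000 + 0.22·(-0.839306) = 0.905353
t=1.420000, y=0.905353:
  k1 = f(1.420000, 0.905353) = -0.815217
  k2 = f(1.530000, 0.815679) = -0.791208
  y ← 0.905353 + 0.22·(-0.791208) = 0.731287
y(1.64) ≈ 0.7313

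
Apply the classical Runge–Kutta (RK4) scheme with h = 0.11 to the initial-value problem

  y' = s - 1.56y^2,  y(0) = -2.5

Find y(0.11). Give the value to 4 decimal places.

RK4: k1 = f(s_n, y_n); k2 = f(s_n + h/2, y_n + (h/2)·k1); k3 = f(s_n + h/2, y_n + (h/2)·k2); k4 = f(s_n + h, y_n + h·k3); y_{n+1} = y_n + (h/6)·(k1 + 2k2 + 2k3 + k4).
s=0.000000, y=-2.500000:
  k1 = f(0.000000, -2.500000) = -9.750000
  k2 = f(0.055000, -3.036250) = -14.326350
  k3 = f(0.055000, -3.287949) = -16.809552
  k4 = f(0.110000, -4.349051) = -29.396218
  y ← -2.500000 + (0.11/6)·(k1 + 2k2 + 2k3 + k4) = -4.359330
y(0.11) ≈ -4.3593

-4.3593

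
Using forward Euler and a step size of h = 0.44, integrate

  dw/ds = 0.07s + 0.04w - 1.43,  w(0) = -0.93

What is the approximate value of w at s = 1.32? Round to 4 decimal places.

-2.8601

Euler: w_{n+1} = w_n + h·f(s_n, w_n).
s=0.000000, w=-0.930000: f=-1.467200 → w ← -0.930000 + 0.44·(-1.467200) = -1.575568
s=0.440000, w=-1.575568: f=-1.462223 → w ← -1.575568 + 0.44·(-1.462223) = -2.218946
s=0.880000, w=-2.218946: f=-1.457158 → w ← -2.218946 + 0.44·(-1.457158) = -2.860095
w(1.32) ≈ -2.8601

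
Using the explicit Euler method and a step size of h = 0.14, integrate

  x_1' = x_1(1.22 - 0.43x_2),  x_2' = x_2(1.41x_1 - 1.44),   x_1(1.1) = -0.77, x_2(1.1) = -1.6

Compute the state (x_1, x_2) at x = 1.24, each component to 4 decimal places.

Euler on (x_1,x_2): x_1_{n+1} = x_1_n + h·x_1', x_2_{n+1} = x_2_n + h·x_2'.
1.100000: (-0.770000, -1.600000); f=(-1.469160, 4.041120) → (-0.975682, -1.034243)
(x_1(1.24), x_2(1.24)) ≈ (-0.9757, -1.0342)

-0.9757, -1.0342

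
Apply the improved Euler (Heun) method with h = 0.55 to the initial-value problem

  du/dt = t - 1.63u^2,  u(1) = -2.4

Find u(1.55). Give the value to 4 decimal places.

-26.3319

Heun: k1 = f(t_n, u_n); k2 = f(t_n + h, u_n + h·k1); u_{n+1} = u_n + (h/2)·(k1 + k2).
t=1.000000, u=-2.400000:
  k1 = f(1.000000, -2.400000) = -8.388800
  k2 = f(1.550000, -7.013840) = -78.636141
  u ← -2.400000 + (0.55/2)·(-8.388800 + (-78.636141)) = -26.331859
u(1.55) ≈ -26.3319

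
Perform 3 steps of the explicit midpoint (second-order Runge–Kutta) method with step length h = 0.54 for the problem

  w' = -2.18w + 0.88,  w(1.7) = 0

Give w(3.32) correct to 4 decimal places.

0.3483

Midpoint: k1 = f(s_n, w_n); k2 = f(s_n + h/2, w_n + (h/2)·k1); w_{n+1} = w_n + h·k2.
s=1.700000, w=0.000000:
  k1 = f(1.700000, 0.000000) = 0.880000
  k2 = f(1.970000, 0.237600) = 0.362032
  w ← 0.000000 + 0.54·0.362032 = 0.195497
s=2.240000, w=0.195497:
  k1 = f(2.240000, 0.195497) = 0.453816
  k2 = f(2.510000, 0.318028) = 0.186700
  w ← 0.195497 + 0.54·0.186700 = 0.296315
s=2.780000, w=0.296315:
  k1 = f(2.780000, 0.296315) = 0.234033
  k2 = f(3.050000, 0.359504) = 0.096281
  w ← 0.296315 + 0.54·0.096281 = 0.348307
w(3.32) ≈ 0.3483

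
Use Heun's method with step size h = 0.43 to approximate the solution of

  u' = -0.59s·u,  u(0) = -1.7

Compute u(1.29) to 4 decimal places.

-1.0402

Heun: k1 = f(s_n, u_n); k2 = f(s_n + h, u_n + h·k1); u_{n+1} = u_n + (h/2)·(k1 + k2).
s=0.000000, u=-1.700000:
  k1 = f(0.000000, -1.700000) = 0.000000
  k2 = f(0.430000, -1.700000) = 0.431290
  u ← -1.700000 + (0.43/2)·(0.000000 + 0.431290) = -1.607273
s=0.430000, u=-1.607273:
  k1 = f(0.430000, -1.607273) = 0.407765
  k2 = f(0.860000, -1.431934) = 0.726563
  u ← -1.607273 + (0.43/2)·(0.407765 + 0.726563) = -1.363392
s=0.860000, u=-1.363392:
  k1 = f(0.860000, -1.363392) = 0.691785
  k2 = f(1.290000, -1.065924) = 0.811275
  u ← -1.363392 + (0.43/2)·(0.691785 + 0.811275) = -1.040234
u(1.29) ≈ -1.0402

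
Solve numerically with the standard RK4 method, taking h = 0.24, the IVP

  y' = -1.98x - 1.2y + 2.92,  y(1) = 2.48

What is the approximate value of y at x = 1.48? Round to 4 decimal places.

1.5472

RK4: k1 = f(x_n, y_n); k2 = f(x_n + h/2, y_n + (h/2)·k1); k3 = f(x_n + h/2, y_n + (h/2)·k2); k4 = f(x_n + h, y_n + h·k3); y_{n+1} = y_n + (h/6)·(k1 + 2k2 + 2k3 + k4).
x=1.000000, y=2.480000:
  k1 = f(1.000000, 2.480000) = -2.036000
  k2 = f(1.120000, 2.235680) = -1.980416
  k3 = f(1.120000, 2.242350) = -1.988420
  k4 = f(1.240000, 2.002779) = -1.938535
  y ← 2.480000 + (0.24/6)·(k1 + 2k2 + 2k3 + k4) = 2.003512
x=1.240000, y=2.003512:
  k1 = f(1.240000, 2.003512) = -1.939414
  k2 = f(1.360000, 1.770782) = -1.897738
  k3 = f(1.360000, 1.775783) = -1.903740
  k4 = f(1.480000, 1.546614) = -1.866337
  y ← 2.003512 + (0.24/6)·(k1 + 2k2 + 2k3 + k4) = 1.547163
y(1.48) ≈ 1.5472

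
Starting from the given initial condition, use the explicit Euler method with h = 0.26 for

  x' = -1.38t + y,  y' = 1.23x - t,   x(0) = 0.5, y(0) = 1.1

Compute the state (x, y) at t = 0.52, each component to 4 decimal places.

1.0203, 1.4437

Euler on (x,y): x_{n+1} = x_n + h·x', y_{n+1} = y_n + h·y'.
0.000000: (0.500000, 1.100000); f=(1.100000, 0.615000) → (0.786000, 1.259900)
0.260000: (0.786000, 1.259900); f=(0.901100, 0.706780) → (1.020286, 1.443663)
(x(0.52), y(0.52)) ≈ (1.0203, 1.4437)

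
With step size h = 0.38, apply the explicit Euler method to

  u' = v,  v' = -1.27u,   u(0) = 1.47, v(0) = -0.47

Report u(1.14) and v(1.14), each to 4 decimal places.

0.1582, -2.2096

Euler on (u,v): u_{n+1} = u_n + h·u', v_{n+1} = v_n + h·v'.
0.000000: (1.470000, -0.470000); f=(-0.470000, -1.866900) → (1.291400, -1.179422)
0.380000: (1.291400, -1.179422); f=(-1.179422, -1.640078) → (0.843220, -1.802652)
0.760000: (0.843220, -1.802652); f=(-1.802652, -1.070889) → (0.158212, -2.209589)
(u(1.14), v(1.14)) ≈ (0.1582, -2.2096)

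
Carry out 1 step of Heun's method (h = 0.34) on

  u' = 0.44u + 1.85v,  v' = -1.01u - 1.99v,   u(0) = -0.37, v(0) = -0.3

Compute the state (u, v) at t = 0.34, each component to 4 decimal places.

Heun on (u,v): k1 = f(t_n, state_n); k2 = f(t_n + h, state_n + h·k1); state_{n+1} = state_n + (h/2)·(k1 + k2).
0.000000: (-0.370000, -0.300000)
  k1 = (-0.717800, 0.970700)
  predictor → (-0.614052, 0.030038)
  k2 = (-0.214613, 0.560417)
  → (-0.528510, -0.039710)
(u(0.34), v(0.34)) ≈ (-0.5285, -0.0397)

-0.5285, -0.0397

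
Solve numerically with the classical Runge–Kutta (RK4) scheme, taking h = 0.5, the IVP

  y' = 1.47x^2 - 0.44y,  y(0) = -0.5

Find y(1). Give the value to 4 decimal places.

0.1186

RK4: k1 = f(x_n, y_n); k2 = f(x_n + h/2, y_n + (h/2)·k1); k3 = f(x_n + h/2, y_n + (h/2)·k2); k4 = f(x_n + h, y_n + h·k3); y_{n+1} = y_n + (h/6)·(k1 + 2k2 + 2k3 + k4).
x=0.000000, y=-0.500000:
  k1 = f(0.000000, -0.500000) = 0.220000
  k2 = f(0.250000, -0.445000) = 0.287675
  k3 = f(0.250000, -0.428081) = 0.280231
  k4 = f(0.500000, -0.359885) = 0.525849
  y ← -0.500000 + (0.5/6)·(k1 + 2k2 + 2k3 + k4) = -0.343195
x=0.500000, y=-0.343195:
  k1 = f(0.500000, -0.343195) = 0.518506
  k2 = f(0.750000, -0.213568) = 0.920845
  k3 = f(0.750000, -0.112984) = 0.876588
  k4 = f(1.000000, 0.095099) = 1.428156
  y ← -0.343195 + (0.5/6)·(k1 + 2k2 + 2k3 + k4) = 0.118599
y(1) ≈ 0.1186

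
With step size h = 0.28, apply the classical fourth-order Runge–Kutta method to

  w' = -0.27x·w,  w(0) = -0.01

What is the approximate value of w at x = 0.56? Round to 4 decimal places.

RK4: k1 = f(x_n, w_n); k2 = f(x_n + h/2, w_n + (h/2)·k1); k3 = f(x_n + h/2, w_n + (h/2)·k2); k4 = f(x_n + h, w_n + h·k3); w_{n+1} = w_n + (h/6)·(k1 + 2k2 + 2k3 + k4).
x=0.000000, w=-0.010000:
  k1 = f(0.000000, -0.010000) = 0.000000
  k2 = f(0.140000, -0.010000) = 0.000378
  k3 = f(0.140000, -0.009947) = 0.000376
  k4 = f(0.280000, -0.009895) = 0.000748
  w ← -0.010000 + (0.28/6)·(k1 + 2k2 + 2k3 + k4) = -0.009895
x=0.280000, w=-0.009895:
  k1 = f(0.280000, -0.009895) = 0.000748
  k2 = f(0.420000, -0.009790) = 0.001110
  k3 = f(0.420000, -0.009739) = 0.001104
  k4 = f(0.560000, -0.009585) = 0.001449
  w ← -0.009895 + (0.28/6)·(k1 + 2k2 + 2k3 + k4) = -0.009585
w(0.56) ≈ -0.0096

-0.0096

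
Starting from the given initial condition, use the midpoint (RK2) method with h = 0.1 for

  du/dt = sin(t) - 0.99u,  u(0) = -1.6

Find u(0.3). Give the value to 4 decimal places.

Midpoint: k1 = f(t_n, u_n); k2 = f(t_n + h/2, u_n + (h/2)·k1); u_{n+1} = u_n + h·k2.
t=0.000000, u=-1.600000:
  k1 = f(0.000000, -1.600000) = 1.584000
  k2 = f(0.050000, -1.520800) = 1.555571
  u ← -1.600000 + 0.1·1.555571 = -1.444443
t=0.100000, u=-1.444443:
  k1 = f(0.100000, -1.444443) = 1.529832
  k2 = f(0.150000, -1.367951) = 1.503710
  u ← -1.444443 + 0.1·1.503710 = -1.294072
t=0.200000, u=-1.294072:
  k1 = f(0.200000, -1.294072) = 1.479801
  k2 = f(0.250000, -1.220082) = 1.455285
  u ← -1.294072 + 0.1·1.455285 = -1.148543
u(0.3) ≈ -1.1485

-1.1485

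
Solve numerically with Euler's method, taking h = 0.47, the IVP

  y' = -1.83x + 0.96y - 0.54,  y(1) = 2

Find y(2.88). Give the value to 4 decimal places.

Euler: y_{n+1} = y_n + h·f(x_n, y_n).
x=1.000000, y=2.000000: f=-0.450000 → y ← 2.000000 + 0.47·(-0.450000) = 1.788500
x=1.470000, y=1.788500: f=-1.513140 → y ← 1.788500 + 0.47·(-1.513140) = 1.077324
x=1.940000, y=1.077324: f=-3.055969 → y ← 1.077324 + 0.47·(-3.055969) = -0.358981
x=2.410000, y=-0.358981: f=-5.294922 → y ← -0.358981 + 0.47·(-5.294922) = -2.847594
y(2.88) ≈ -2.8476

-2.8476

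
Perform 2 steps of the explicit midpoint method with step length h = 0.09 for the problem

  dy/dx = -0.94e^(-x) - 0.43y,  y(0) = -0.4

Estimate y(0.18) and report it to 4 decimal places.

Midpoint: k1 = f(x_n, y_n); k2 = f(x_n + h/2, y_n + (h/2)·k1); y_{n+1} = y_n + h·k2.
x=0.000000, y=-0.400000:
  k1 = f(0.000000, -0.400000) = -0.768000
  k2 = f(0.045000, -0.434560) = -0.711777
  y ← -0.400000 + 0.09·(-0.711777) = -0.464060
x=0.090000, y=-0.464060:
  k1 = f(0.090000, -0.464060) = -0.659550
  k2 = f(0.135000, -0.493740) = -0.608985
  y ← -0.464060 + 0.09·(-0.608985) = -0.518869
y(0.18) ≈ -0.5189

-0.5189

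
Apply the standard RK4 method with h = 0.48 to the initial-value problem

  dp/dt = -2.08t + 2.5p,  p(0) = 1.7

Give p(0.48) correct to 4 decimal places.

RK4: k1 = f(t_n, p_n); k2 = f(t_n + h/2, p_n + (h/2)·k1); k3 = f(t_n + h/2, p_n + (h/2)·k2); k4 = f(t_n + h, p_n + h·k3); p_{n+1} = p_n + (h/6)·(k1 + 2k2 + 2k3 + k4).
t=0.000000, p=1.700000:
  k1 = f(0.000000, 1.700000) = 4.250000
  k2 = f(0.240000, 2.720000) = 6.300800
  k3 = f(0.240000, 3.212192) = 7.531280
  k4 = f(0.480000, 5.315014) = 12.289136
  p ← 1.700000 + (0.48/6)·(k1 + 2k2 + 2k3 + k4) = 5.236264
p(0.48) ≈ 5.2363

5.2363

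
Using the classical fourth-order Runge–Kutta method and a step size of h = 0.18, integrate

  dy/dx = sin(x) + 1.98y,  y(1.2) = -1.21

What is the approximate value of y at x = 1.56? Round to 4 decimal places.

-1.9573

RK4: k1 = f(x_n, y_n); k2 = f(x_n + h/2, y_n + (h/2)·k1); k3 = f(x_n + h/2, y_n + (h/2)·k2); k4 = f(x_n + h, y_n + h·k3); y_{n+1} = y_n + (h/6)·(k1 + 2k2 + 2k3 + k4).
x=1.200000, y=-1.210000:
  k1 = f(1.200000, -1.210000) = -1.463761
  k2 = f(1.290000, -1.341738) = -1.695807
  k3 = f(1.290000, -1.362623) = -1.737158
  k4 = f(1.380000, -1.522688) = -2.033069
  y ← -1.210000 + (0.18/6)·(k1 + 2k2 + 2k3 + k4) = -1.520883
x=1.380000, y=-1.520883:
  k1 = f(1.380000, -1.520883) = -2.029494
  k2 = f(1.470000, -1.703537) = -2.378080
  k3 = f(1.470000, -1.734910) = -2.440197
  k4 = f(1.560000, -1.960118) = -2.881093
  y ← -1.520883 + (0.18/6)·(k1 + 2k2 + 2k3 + k4) = -1.957297
y(1.56) ≈ -1.9573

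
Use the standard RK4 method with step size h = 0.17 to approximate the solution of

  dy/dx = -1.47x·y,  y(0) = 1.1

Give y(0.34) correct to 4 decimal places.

RK4: k1 = f(x_n, y_n); k2 = f(x_n + h/2, y_n + (h/2)·k1); k3 = f(x_n + h/2, y_n + (h/2)·k2); k4 = f(x_n + h, y_n + h·k3); y_{n+1} = y_n + (h/6)·(k1 + 2k2 + 2k3 + k4).
x=0.000000, y=1.100000:
  k1 = f(0.000000, 1.100000) = 0.000000
  k2 = f(0.085000, 1.100000) = -0.137445
  k3 = f(0.085000, 1.088317) = -0.135985
  k4 = f(0.170000, 1.076883) = -0.269113
  y ← 1.100000 + (0.17/6)·(k1 + 2k2 + 2k3 + k4) = 1.076881
x=0.170000, y=1.076881:
  k1 = f(0.170000, 1.076881) = -0.269113
  k2 = f(0.255000, 1.054006) = -0.395094
  k3 = f(0.255000, 1.043298) = -0.391080
  k4 = f(0.340000, 1.010397) = -0.504996
  y ← 1.076881 + (0.17/6)·(k1 + 2k2 + 2k3 + k4) = 1.010398
y(0.34) ≈ 1.0104

1.0104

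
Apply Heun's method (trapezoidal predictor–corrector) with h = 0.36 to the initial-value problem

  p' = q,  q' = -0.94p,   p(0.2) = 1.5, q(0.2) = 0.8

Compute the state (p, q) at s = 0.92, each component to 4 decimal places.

1.6810, -0.3453

Heun on (p,q): k1 = f(s_n, state_n); k2 = f(s_n + h, state_n + h·k1); state_{n+1} = state_n + (h/2)·(k1 + k2).
0.200000: (1.500000, 0.800000)
  k1 = (0.800000, -1.410000)
  predictor → (1.788000, 0.292400)
  k2 = (0.292400, -1.680720)
  → (1.696632, 0.243670)
0.560000: (1.696632, 0.243670)
  k1 = (0.243670, -1.594834)
  predictor → (1.784353, -0.330470)
  k2 = (-0.330470, -1.677292)
  → (1.681008, -0.345312)
(p(0.92), q(0.92)) ≈ (1.6810, -0.3453)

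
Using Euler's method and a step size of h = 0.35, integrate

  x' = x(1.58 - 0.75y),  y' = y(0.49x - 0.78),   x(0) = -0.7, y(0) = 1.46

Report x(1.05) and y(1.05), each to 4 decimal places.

Euler on (x,y): x_{n+1} = x_n + h·x', y_{n+1} = y_n + h·y'.
0.000000: (-0.700000, 1.460000); f=(-0.339500, -1.639580) → (-0.818825, 0.886147)
0.350000: (-0.818825, 0.886147); f=(-0.749544, -1.046738) → (-1.081165, 0.519789)
0.700000: (-1.081165, 0.519789); f=(-1.286758, -0.680804) → (-1.531531, 0.281507)
(x(1.05), y(1.05)) ≈ (-1.5315, 0.2815)

-1.5315, 0.2815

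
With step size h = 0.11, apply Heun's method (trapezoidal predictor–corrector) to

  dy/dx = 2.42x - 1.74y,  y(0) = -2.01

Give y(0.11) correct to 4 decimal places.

Heun: k1 = f(x_n, y_n); k2 = f(x_n + h, y_n + h·k1); y_{n+1} = y_n + (h/2)·(k1 + k2).
x=0.000000, y=-2.010000:
  k1 = f(0.000000, -2.010000) = 3.497400
  k2 = f(0.110000, -1.625286) = 3.094198
  y ← -2.010000 + (0.11/2)·(3.497400 + 3.094198) = -1.647462
y(0.11) ≈ -1.6475

-1.6475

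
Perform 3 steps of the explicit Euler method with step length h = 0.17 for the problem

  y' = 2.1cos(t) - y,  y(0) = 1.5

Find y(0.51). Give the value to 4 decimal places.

1.7322

Euler: y_{n+1} = y_n + h·f(t_n, y_n).
t=0.000000, y=1.500000: f=0.600000 → y ← 1.500000 + 0.17·0.600000 = 1.602000
t=0.170000, y=1.602000: f=0.467728 → y ← 1.602000 + 0.17·0.467728 = 1.681514
t=0.340000, y=1.681514: f=0.298271 → y ← 1.681514 + 0.17·0.298271 = 1.732220
y(0.51) ≈ 1.7322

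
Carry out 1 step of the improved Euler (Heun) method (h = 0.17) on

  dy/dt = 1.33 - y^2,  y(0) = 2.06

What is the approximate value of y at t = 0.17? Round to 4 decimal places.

1.7173

Heun: k1 = f(t_n, y_n); k2 = f(t_n + h, y_n + h·k1); y_{n+1} = y_n + (h/2)·(k1 + k2).
t=0.000000, y=2.060000:
  k1 = f(0.000000, 2.060000) = -2.913600
  k2 = f(0.170000, 1.564688) = -1.118249
  y ← 2.060000 + (0.17/2)·(-2.913600 + (-1.118249)) = 1.717293
y(0.17) ≈ 1.7173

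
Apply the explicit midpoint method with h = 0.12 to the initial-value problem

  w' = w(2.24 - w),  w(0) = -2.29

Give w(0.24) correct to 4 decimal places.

-9.4313

Midpoint: k1 = f(x_n, w_n); k2 = f(x_n + h/2, w_n + (h/2)·k1); w_{n+1} = w_n + h·k2.
x=0.000000, w=-2.290000:
  k1 = f(0.000000, -2.290000) = -10.373700
  k2 = f(0.060000, -2.912422) = -15.006027
  w ← -2.290000 + 0.12·(-15.006027) = -4.090723
x=0.120000, w=-4.090723:
  k1 = f(0.120000, -4.090723) = -25.897237
  k2 = f(0.180000, -5.644557) = -44.504838
  w ← -4.090723 + 0.12·(-44.504838) = -9.431304
w(0.24) ≈ -9.4313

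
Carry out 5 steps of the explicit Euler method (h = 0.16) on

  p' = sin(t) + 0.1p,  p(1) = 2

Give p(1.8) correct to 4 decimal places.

Euler: p_{n+1} = p_n + h·f(t_n, p_n).
t=1.000000, p=2.000000: f=1.041471 → p ← 2.000000 + 0.16·1.041471 = 2.166635
t=1.160000, p=2.166635: f=1.133467 → p ← 2.166635 + 0.16·1.133467 = 2.347990
t=1.320000, p=2.347990: f=1.203514 → p ← 2.347990 + 0.16·1.203514 = 2.540552
t=1.480000, p=2.540552: f=1.249936 → p ← 2.540552 + 0.16·1.249936 = 2.740542
t=1.640000, p=2.740542: f=1.271661 → p ← 2.740542 + 0.16·1.271661 = 2.944008
p(1.8) ≈ 2.9440

2.9440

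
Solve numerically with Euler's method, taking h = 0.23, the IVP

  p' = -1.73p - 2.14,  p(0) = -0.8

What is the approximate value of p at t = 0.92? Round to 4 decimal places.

Euler: p_{n+1} = p_n + h·f(t_n, p_n).
t=0.000000, p=-0.800000: f=-0.756000 → p ← -0.800000 + 0.23·(-0.756000) = -0.973880
t=0.230000, p=-0.973880: f=-0.455188 → p ← -0.973880 + 0.23·(-0.455188) = -1.078573
t=0.460000, p=-1.078573: f=-0.274068 → p ← -1.078573 + 0.23·(-0.274068) = -1.141609
t=0.690000, p=-1.141609: f=-0.165017 → p ← -1.141609 + 0.23·(-0.165017) = -1.179563
p(0.92) ≈ -1.1796

-1.1796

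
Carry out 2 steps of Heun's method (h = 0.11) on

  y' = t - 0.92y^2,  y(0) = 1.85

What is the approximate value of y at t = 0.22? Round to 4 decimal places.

1.3724

Heun: k1 = f(t_n, y_n); k2 = f(t_n + h, y_n + h·k1); y_{n+1} = y_n + (h/2)·(k1 + k2).
t=0.000000, y=1.850000:
  k1 = f(0.000000, 1.850000) = -3.148700
  k2 = f(0.110000, 1.503643) = -1.970067
  y ← 1.850000 + (0.11/2)·(-3.148700 + (-1.970067)) = 1.568468
t=0.110000, y=1.568468:
  k1 = f(0.110000, 1.568468) = -2.153284
  k2 = f(0.220000, 1.331607) = -1.411322
  y ← 1.568468 + (0.11/2)·(-2.153284 + (-1.411322)) = 1.372414
y(0.22) ≈ 1.3724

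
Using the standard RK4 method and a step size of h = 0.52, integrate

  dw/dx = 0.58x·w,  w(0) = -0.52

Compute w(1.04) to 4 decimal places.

-0.7116

RK4: k1 = f(x_n, w_n); k2 = f(x_n + h/2, w_n + (h/2)·k1); k3 = f(x_n + h/2, w_n + (h/2)·k2); k4 = f(x_n + h, w_n + h·k3); w_{n+1} = w_n + (h/6)·(k1 + 2k2 + 2k3 + k4).
x=0.000000, w=-0.520000:
  k1 = f(0.000000, -0.520000) = 0.000000
  k2 = f(0.260000, -0.520000) = -0.078416
  k3 = f(0.260000, -0.540388) = -0.081491
  k4 = f(0.520000, -0.562375) = -0.169612
  w ← -0.520000 + (0.52/6)·(k1 + 2k2 + 2k3 + k4) = -0.562417
x=0.520000, w=-0.562417:
  k1 = f(0.520000, -0.562417) = -0.169625
  k2 = f(0.780000, -0.606519) = -0.274389
  k3 = f(0.780000, -0.633758) = -0.286712
  k4 = f(1.040000, -0.711507) = -0.429181
  w ← -0.562417 + (0.52/6)·(k1 + 2k2 + 2k3 + k4) = -0.711571
w(1.04) ≈ -0.7116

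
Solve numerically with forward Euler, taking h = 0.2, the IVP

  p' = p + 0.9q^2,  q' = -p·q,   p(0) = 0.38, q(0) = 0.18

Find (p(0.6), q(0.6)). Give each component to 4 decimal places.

Euler on (p,q): p_{n+1} = p_n + h·p', q_{n+1} = q_n + h·q'.
0.000000: (0.380000, 0.180000); f=(0.409160, -0.068400) → (0.461832, 0.166320)
0.200000: (0.461832, 0.166320); f=(0.486728, -0.076812) → (0.559178, 0.150958)
0.400000: (0.559178, 0.150958); f=(0.579687, -0.084412) → (0.675115, 0.134075)
(p(0.6), q(0.6)) ≈ (0.6751, 0.1341)

0.6751, 0.1341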